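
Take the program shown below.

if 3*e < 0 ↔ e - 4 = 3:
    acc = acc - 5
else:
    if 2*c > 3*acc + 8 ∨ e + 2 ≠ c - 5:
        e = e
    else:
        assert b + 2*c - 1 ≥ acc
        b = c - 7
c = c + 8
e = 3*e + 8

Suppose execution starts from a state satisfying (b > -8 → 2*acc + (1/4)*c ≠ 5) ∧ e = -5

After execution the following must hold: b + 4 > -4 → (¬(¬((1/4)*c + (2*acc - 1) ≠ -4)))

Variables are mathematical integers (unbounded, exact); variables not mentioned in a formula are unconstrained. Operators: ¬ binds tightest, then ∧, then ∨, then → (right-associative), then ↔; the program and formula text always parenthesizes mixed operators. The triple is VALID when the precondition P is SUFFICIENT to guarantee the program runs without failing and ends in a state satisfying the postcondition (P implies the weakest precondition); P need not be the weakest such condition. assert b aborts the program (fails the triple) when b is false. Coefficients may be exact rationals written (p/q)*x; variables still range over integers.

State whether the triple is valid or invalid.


Working backward. After the program, the postcondition b + 4 > -4 → (¬(¬((1/4)*c + (2*acc - 1) ≠ -4))) must hold; in canonical form it is b > -8 → 2*acc + (1/4)*c ≠ -3.
Before e := 3*e + 8: b > -8 → 2*acc + (1/4)*c ≠ -3
Before c := c + 8: b > -8 → 2*acc + (1/4)*c ≠ -5
Then branch requires b > -8 → 2*acc + (1/4)*c ≠ 5; else branch requires ((2*c > 3*acc + 8 ∨ e ≠ c - 7) → (b > -8 → 2*acc + (1/4)*c ≠ -5)) ∧ ((¬(2*c > 3*acc + 8 ∨ e ≠ c - 7)) → (b + 2*c ≥ acc + 1 ∧ (c > -1 → 2*acc + (1/4)*c ≠ -5))).
Before the if: ((3*e < 0 ↔ e = 7) → (b > -8 → 2*acc + (1/4)*c ≠ 5)) ∧ ((¬(3*e < 0 ↔ e = 7)) → (((2*c > 3*acc + 8 ∨ e ≠ c - 7) → (b > -8 → 2*acc + (1/4)*c ≠ -5)) ∧ ((¬(2*c > 3*acc + 8 ∨ e ≠ c - 7)) → (b + 2*c ≥ acc + 1 ∧ (c > -1 → 2*acc + (1/4)*c ≠ -5)))))
The weakest precondition is ((3*e < 0 ↔ e = 7) → (b > -8 → 2*acc + (1/4)*c ≠ 5)) ∧ ((¬(3*e < 0 ↔ e = 7)) → (((2*c > 3*acc + 8 ∨ e ≠ c - 7) → (b > -8 → 2*acc + (1/4)*c ≠ -5)) ∧ ((¬(2*c > 3*acc + 8 ∨ e ≠ c - 7)) → (b + 2*c ≥ acc + 1 ∧ (c > -1 → 2*acc + (1/4)*c ≠ -5))))).
Check whether (b > -8 → 2*acc + (1/4)*c ≠ 5) ∧ e = -5 implies it.
Countermodel: at the initial state acc = 3, b = -1, c = 2, e = -5, the precondition holds but the weakest precondition fails.
Answer: invalid


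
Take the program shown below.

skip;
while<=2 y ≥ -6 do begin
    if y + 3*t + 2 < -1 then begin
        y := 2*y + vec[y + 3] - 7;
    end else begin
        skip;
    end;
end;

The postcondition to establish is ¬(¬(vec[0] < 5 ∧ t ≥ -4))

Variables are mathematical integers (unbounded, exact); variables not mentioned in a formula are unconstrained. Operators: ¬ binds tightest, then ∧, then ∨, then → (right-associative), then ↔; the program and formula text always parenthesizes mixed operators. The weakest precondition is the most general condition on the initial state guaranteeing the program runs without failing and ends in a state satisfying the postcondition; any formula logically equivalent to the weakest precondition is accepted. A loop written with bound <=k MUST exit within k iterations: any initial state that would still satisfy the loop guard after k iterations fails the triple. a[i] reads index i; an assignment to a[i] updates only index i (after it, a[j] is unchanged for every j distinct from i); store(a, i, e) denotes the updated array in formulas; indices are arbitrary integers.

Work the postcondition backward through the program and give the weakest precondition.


Working backward. After the program, the postcondition ¬(¬(vec[0] < 5 ∧ t ≥ -4)) must hold; in canonical form it is vec[0] < 5 ∧ t ≥ -4.
Before the loop (bound <=2), unroll the exhaustion recursion (WP_0 = exit-now case; WP_j = one more guarded iteration, up to j = 2):
  WP_0: (¬(y ≥ -6)) ∧ vec[0] < 5 ∧ t ≥ -4
  WP_1: (y ≥ -6 → ((3*t + y < -3 → ((¬(vec[y + 3] + 2*y ≥ 1)) ∧ vec[0] < 5 ∧ t ≥ -4)) ∧ ((¬(3*t + y < -3)) → ((¬(y ≥ -6)) ∧ vec[0] < 5 ∧ t ≥ -4)))) ∧ ((¬(y ≥ -6)) → (vec[0] < 5 ∧ t ≥ -4))
  WP_2: (y ≥ -6 → ((3*t + y < -3 → ((vec[y + 3] + 2*y ≥ 1 → ((vec[y + 3] + 3*t + 2*y < 4 → ((¬(2*vec[y + 3] + vec[vec[y + 3] + 2*y - 4] + 4*y ≥ 15)) ∧ vec[0] < 5 ∧ t ≥ -4)) ∧ ((¬(vec[y + 3] + 3*t + 2*y < 4)) → ((¬(vec[y + 3] + 2*y ≥ 1)) ∧ vec[0] < 5 ∧ t ≥ -4)))) ∧ ((¬(vec[y + 3] + 2*y ≥ 1)) → (vec[0] < 5 ∧ t ≥ -4)))) ∧ ((¬(3*t + y < -3)) → ((y ≥ -6 → ((3*t + y < -3 → ((¬(vec[y + 3] + 2*y ≥ 1)) ∧ vec[0] < 5 ∧ t ≥ -4)) ∧ ((¬(3*t + y < -3)) → ((¬(y ≥ -6)) ∧ vec[0] < 5 ∧ t ≥ -4)))) ∧ ((¬(y ≥ -6)) → (vec[0] < 5 ∧ t ≥ -4)))))) ∧ ((¬(y ≥ -6)) → (vec[0] < 5 ∧ t ≥ -4))
So before the loop: (y ≥ -6 → ((3*t + y < -3 → ((vec[y + 3] + 2*y ≥ 1 → ((vec[y + 3] + 3*t + 2*y < 4 → ((¬(2*vec[y + 3] + vec[vec[y + 3] + 2*y - 4] + 4*y ≥ 15)) ∧ vec[0] < 5 ∧ t ≥ -4)) ∧ ((¬(vec[y + 3] + 3*t + 2*y < 4)) → ((¬(vec[y + 3] + 2*y ≥ 1)) ∧ vec[0] < 5 ∧ t ≥ -4)))) ∧ ((¬(vec[y + 3] + 2*y ≥ 1)) → (vec[0] < 5 ∧ t ≥ -4)))) ∧ ((¬(3*t + y < -3)) → ((y ≥ -6 → ((3*t + y < -3 → ((¬(vec[y + 3] + 2*y ≥ 1)) ∧ vec[0] < 5 ∧ t ≥ -4)) ∧ ((¬(3*t + y < -3)) → ((¬(y ≥ -6)) ∧ vec[0] < 5 ∧ t ≥ -4)))) ∧ ((¬(y ≥ -6)) → (vec[0] < 5 ∧ t ≥ -4)))))) ∧ ((¬(y ≥ -6)) → (vec[0] < 5 ∧ t ≥ -4))
Before skip: (y ≥ -6 → ((3*t + y < -3 → ((vec[y + 3] + 2*y ≥ 1 → ((vec[y + 3] + 3*t + 2*y < 4 → ((¬(2*vec[y + 3] + vec[vec[y + 3] + 2*y - 4] + 4*y ≥ 15)) ∧ vec[0] < 5 ∧ t ≥ -4)) ∧ ((¬(vec[y + 3] + 3*t + 2*y < 4)) → ((¬(vec[y + 3] + 2*y ≥ 1)) ∧ vec[0] < 5 ∧ t ≥ -4)))) ∧ ((¬(vec[y + 3] + 2*y ≥ 1)) → (vec[0] < 5 ∧ t ≥ -4)))) ∧ ((¬(3*t + y < -3)) → ((y ≥ -6 → ((3*t + y < -3 → ((¬(vec[y + 3] + 2*y ≥ 1)) ∧ vec[0] < 5 ∧ t ≥ -4)) ∧ ((¬(3*t + y < -3)) → ((¬(y ≥ -6)) ∧ vec[0] < 5 ∧ t ≥ -4)))) ∧ ((¬(y ≥ -6)) → (vec[0] < 5 ∧ t ≥ -4)))))) ∧ ((¬(y ≥ -6)) → (vec[0] < 5 ∧ t ≥ -4))
Answer: WP = (y ≥ -6 → ((3*t + y < -3 → ((vec[y + 3] + 2*y ≥ 1 → ((vec[y + 3] + 3*t + 2*y < 4 → ((¬(2*vec[y + 3] + vec[vec[y + 3] + 2*y - 4] + 4*y ≥ 15)) ∧ vec[0] < 5 ∧ t ≥ -4)) ∧ ((¬(vec[y + 3] + 3*t + 2*y < 4)) → ((¬(vec[y + 3] + 2*y ≥ 1)) ∧ vec[0] < 5 ∧ t ≥ -4)))) ∧ ((¬(vec[y + 3] + 2*y ≥ 1)) → (vec[0] < 5 ∧ t ≥ -4)))) ∧ ((¬(3*t + y < -3)) → ((y ≥ -6 → ((3*t + y < -3 → ((¬(vec[y + 3] + 2*y ≥ 1)) ∧ vec[0] < 5 ∧ t ≥ -4)) ∧ ((¬(3*t + y < -3)) → ((¬(y ≥ -6)) ∧ vec[0] < 5 ∧ t ≥ -4)))) ∧ ((¬(y ≥ -6)) → (vec[0] < 5 ∧ t ≥ -4)))))) ∧ ((¬(y ≥ -6)) → (vec[0] < 5 ∧ t ≥ -4))


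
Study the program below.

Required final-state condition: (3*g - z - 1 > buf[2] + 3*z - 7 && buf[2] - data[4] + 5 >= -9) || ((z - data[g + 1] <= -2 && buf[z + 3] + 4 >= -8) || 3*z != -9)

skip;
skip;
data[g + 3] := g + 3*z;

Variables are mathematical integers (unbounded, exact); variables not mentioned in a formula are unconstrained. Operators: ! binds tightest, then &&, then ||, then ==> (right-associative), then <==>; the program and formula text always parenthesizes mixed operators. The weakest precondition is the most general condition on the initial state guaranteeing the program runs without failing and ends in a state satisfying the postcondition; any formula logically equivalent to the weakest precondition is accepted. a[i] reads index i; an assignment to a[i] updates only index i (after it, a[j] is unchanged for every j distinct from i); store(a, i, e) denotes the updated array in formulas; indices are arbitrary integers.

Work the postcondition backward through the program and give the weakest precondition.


Working backward. After the program, the postcondition (3*g - z - 1 > buf[2] + 3*z - 7 && buf[2] - data[4] + 5 >= -9) || ((z - data[g + 1] <= -2 && buf[z + 3] + 4 >= -8) || 3*z != -9) must hold; in canonical form it is (3*g > buf[2] + 4*z - 6 && buf[2] >= data[4] - 14) || (z <= data[g + 1] - 2 && buf[z + 3] >= -12) || 3*z != -9.
Before data[g + 3] := g + 3*z: (3*g > buf[2] + 4*z - 6 && buf[2] >= store(data, g + 3, g + 3*z)[4] - 14) || (z <= store(data, g + 3, g + 3*z)[g + 1] - 2 && buf[z + 3] >= -12) || 3*z != -9
Before skip: (3*g > buf[2] + 4*z - 6 && buf[2] >= store(data, g + 3, g + 3*z)[4] - 14) || (z <= store(data, g + 3, g + 3*z)[g + 1] - 2 && buf[z + 3] >= -12) || 3*z != -9
Before skip: (3*g > buf[2] + 4*z - 6 && buf[2] >= store(data, g + 3, g + 3*z)[4] - 14) || (z <= store(data, g + 3, g + 3*z)[g + 1] - 2 && buf[z + 3] >= -12) || 3*z != -9
Answer: WP = (3*g > buf[2] + 4*z - 6 && buf[2] >= store(data, g + 3, g + 3*z)[4] - 14) || (z <= store(data, g + 3, g + 3*z)[g + 1] - 2 && buf[z + 3] >= -12) || 3*z != -9


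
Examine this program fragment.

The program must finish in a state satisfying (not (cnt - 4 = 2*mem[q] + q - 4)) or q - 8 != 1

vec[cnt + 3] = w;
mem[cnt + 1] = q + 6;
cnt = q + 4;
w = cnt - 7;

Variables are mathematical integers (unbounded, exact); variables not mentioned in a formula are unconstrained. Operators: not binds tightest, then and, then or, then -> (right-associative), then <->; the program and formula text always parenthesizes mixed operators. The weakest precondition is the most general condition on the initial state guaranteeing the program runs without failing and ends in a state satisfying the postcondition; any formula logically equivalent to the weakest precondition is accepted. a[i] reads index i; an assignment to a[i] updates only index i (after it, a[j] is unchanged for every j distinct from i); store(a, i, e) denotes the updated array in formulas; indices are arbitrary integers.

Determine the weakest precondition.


Working backward. After the program, the postcondition (not (cnt - 4 = 2*mem[q] + q - 4)) or q - 8 != 1 must hold; in canonical form it is (not (cnt = 2*mem[q] + q)) or q != 9.
Before w := cnt - 7: (not (cnt = 2*mem[q] + q)) or q != 9
Before cnt := q + 4: (not (2*mem[q] = 4)) or q != 9
Before mem[cnt + 1] := q + 6: (not (2*store(mem, cnt + 1, q + 6)[q] = 4)) or q != 9
Before vec[cnt + 3] := w: (not (2*store(mem, cnt + 1, q + 6)[q] = 4)) or q != 9
Answer: WP = (not (2*store(mem, cnt + 1, q + 6)[q] = 4)) or q != 9


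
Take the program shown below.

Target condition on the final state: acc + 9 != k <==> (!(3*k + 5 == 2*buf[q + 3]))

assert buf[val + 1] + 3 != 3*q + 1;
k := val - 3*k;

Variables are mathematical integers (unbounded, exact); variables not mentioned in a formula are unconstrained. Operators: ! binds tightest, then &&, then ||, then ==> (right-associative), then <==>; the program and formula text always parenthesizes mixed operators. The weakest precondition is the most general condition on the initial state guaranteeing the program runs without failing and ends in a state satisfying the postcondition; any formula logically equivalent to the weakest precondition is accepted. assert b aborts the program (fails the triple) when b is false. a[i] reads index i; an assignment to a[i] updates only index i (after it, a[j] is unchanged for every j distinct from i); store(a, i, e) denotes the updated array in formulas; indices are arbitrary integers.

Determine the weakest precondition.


Working backward. After the program, the postcondition acc + 9 != k <==> (!(3*k + 5 == 2*buf[q + 3])) must hold; in canonical form it is acc != k - 9 <==> (!(3*k == 2*buf[q + 3] - 5)).
Before k := val - 3*k: acc + 3*k != val - 9 <==> (!(3*val == 2*buf[q + 3] + 9*k - 5))
Before assert buf[val + 1] + 3 != 3*q + 1: buf[val + 1] != 3*q - 2 && (acc + 3*k != val - 9 <==> (!(3*val == 2*buf[q + 3] + 9*k - 5)))
Answer: WP = buf[val + 1] != 3*q - 2 && (acc + 3*k != val - 9 <==> (!(3*val == 2*buf[q + 3] + 9*k - 5)))


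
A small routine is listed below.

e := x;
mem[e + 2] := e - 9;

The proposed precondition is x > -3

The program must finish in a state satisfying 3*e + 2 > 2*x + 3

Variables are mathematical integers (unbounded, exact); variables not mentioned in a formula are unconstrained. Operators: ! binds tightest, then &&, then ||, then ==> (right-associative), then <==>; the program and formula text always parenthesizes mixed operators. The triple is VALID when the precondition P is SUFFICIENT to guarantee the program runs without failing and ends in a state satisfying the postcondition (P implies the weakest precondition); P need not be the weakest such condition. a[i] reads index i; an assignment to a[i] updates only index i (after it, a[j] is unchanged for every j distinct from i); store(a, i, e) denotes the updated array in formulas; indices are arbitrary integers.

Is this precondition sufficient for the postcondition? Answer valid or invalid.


Working backward. After the program, the postcondition 3*e + 2 > 2*x + 3 must hold; in canonical form it is 3*e > 2*x + 1.
Before mem[e + 2] := e - 9: 3*e > 2*x + 1
Before e := x: x > 1
The weakest precondition is x > 1.
Check whether x > -3 implies it.
Countermodel: at the initial state x = -2, the precondition holds but the weakest precondition fails.
Answer: invalid


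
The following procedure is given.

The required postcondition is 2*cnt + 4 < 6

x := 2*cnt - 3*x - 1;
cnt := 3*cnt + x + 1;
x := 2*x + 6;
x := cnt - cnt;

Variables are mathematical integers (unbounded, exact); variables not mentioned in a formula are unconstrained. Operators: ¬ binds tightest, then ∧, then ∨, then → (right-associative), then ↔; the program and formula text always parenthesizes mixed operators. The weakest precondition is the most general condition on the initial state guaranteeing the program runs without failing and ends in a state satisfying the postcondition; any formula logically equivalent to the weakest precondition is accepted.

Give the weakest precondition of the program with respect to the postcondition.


Working backward. After the program, the postcondition 2*cnt + 4 < 6 must hold; in canonical form it is 2*cnt < 2.
Before x := cnt - cnt: 2*cnt < 2
Before x := 2*x + 6: 2*cnt < 2
Before cnt := 3*cnt + x + 1: 6*cnt + 2*x < 0
Before x := 2*cnt - 3*x - 1: 10*cnt < 6*x + 2
Answer: WP = 10*cnt < 6*x + 2


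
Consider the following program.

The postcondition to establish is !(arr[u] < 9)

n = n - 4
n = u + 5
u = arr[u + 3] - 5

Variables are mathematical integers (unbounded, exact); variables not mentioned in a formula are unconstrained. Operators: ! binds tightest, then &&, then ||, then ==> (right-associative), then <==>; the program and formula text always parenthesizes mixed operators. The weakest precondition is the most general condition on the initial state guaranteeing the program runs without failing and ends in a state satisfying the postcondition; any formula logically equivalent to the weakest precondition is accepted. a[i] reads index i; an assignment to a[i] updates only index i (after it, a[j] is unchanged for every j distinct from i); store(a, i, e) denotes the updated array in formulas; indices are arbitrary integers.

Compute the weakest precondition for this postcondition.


Working backward. After the program, !(arr[u] < 9) must hold.
Before u := arr[u + 3] - 5: !(arr[arr[u + 3] - 5] < 9)
Before n := u + 5: !(arr[arr[u + 3] - 5] < 9)
Before n := n - 4: !(arr[arr[u + 3] - 5] < 9)
Answer: WP = !(arr[arr[u + 3] - 5] < 9)


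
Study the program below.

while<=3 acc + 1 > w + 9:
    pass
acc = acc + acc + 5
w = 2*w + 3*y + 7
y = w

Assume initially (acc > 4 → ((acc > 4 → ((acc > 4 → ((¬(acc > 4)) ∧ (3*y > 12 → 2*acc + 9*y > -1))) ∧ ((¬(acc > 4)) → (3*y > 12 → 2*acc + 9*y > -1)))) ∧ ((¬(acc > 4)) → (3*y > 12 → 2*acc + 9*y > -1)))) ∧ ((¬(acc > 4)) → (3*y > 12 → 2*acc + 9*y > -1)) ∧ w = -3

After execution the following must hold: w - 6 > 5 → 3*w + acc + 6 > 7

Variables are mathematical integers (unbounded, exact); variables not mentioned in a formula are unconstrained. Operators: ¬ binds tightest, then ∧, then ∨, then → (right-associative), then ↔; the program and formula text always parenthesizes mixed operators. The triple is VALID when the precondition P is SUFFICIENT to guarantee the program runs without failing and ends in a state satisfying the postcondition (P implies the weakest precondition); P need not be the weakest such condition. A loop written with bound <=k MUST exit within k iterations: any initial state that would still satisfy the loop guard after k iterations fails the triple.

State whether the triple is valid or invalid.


Working backward. After the program, the postcondition w - 6 > 5 → 3*w + acc + 6 > 7 must hold; in canonical form it is w > 11 → acc + 3*w > 1.
Before y := w: w > 11 → acc + 3*w > 1
Before w := 2*w + 3*y + 7: 2*w + 3*y > 4 → acc + 6*w + 9*y > -20
Before acc := acc + acc + 5: 2*w + 3*y > 4 → 2*acc + 6*w + 9*y > -25
Before the loop (bound <=3), unroll the exhaustion recursion (WP_0 = exit-now case; WP_j = one more guarded iteration, up to j = 3):
  WP_0: (¬(acc > w + 8)) ∧ (2*w + 3*y > 4 → 2*acc + 6*w + 9*y > -25)
  WP_1: (acc > w + 8 → ((¬(acc > w + 8)) ∧ (2*w + 3*y > 4 → 2*acc + 6*w + 9*y > -25))) ∧ ((¬(acc > w + 8)) → (2*w + 3*y > 4 → 2*acc + 6*w + 9*y > -25))
  WP_2: (acc > w + 8 → ((acc > w + 8 → ((¬(acc > w + 8)) ∧ (2*w + 3*y > 4 → 2*acc + 6*w + 9*y > -25))) ∧ ((¬(acc > w + 8)) → (2*w + 3*y > 4 → 2*acc + 6*w + 9*y > -25)))) ∧ ((¬(acc > w + 8)) → (2*w + 3*y > 4 → 2*acc + 6*w + 9*y > -25))
  WP_3: (acc > w + 8 → ((acc > w + 8 → ((acc > w + 8 → ((¬(acc > w + 8)) ∧ (2*w + 3*y > 4 → 2*acc + 6*w + 9*y > -25))) ∧ ((¬(acc > w + 8)) → (2*w + 3*y > 4 → 2*acc + 6*w + 9*y > -25)))) ∧ ((¬(acc > w + 8)) → (2*w + 3*y > 4 → 2*acc + 6*w + 9*y > -25)))) ∧ ((¬(acc > w + 8)) → (2*w + 3*y > 4 → 2*acc + 6*w + 9*y > -25))
So before the loop: (acc > w + 8 → ((acc > w + 8 → ((acc > w + 8 → ((¬(acc > w + 8)) ∧ (2*w + 3*y > 4 → 2*acc + 6*w + 9*y > -25))) ∧ ((¬(acc > w + 8)) → (2*w + 3*y > 4 → 2*acc + 6*w + 9*y > -25)))) ∧ ((¬(acc > w + 8)) → (2*w + 3*y > 4 → 2*acc + 6*w + 9*y > -25)))) ∧ ((¬(acc > w + 8)) → (2*w + 3*y > 4 → 2*acc + 6*w + 9*y > -25))
The weakest precondition is (acc > w + 8 → ((acc > w + 8 → ((acc > w + 8 → ((¬(acc > w + 8)) ∧ (2*w + 3*y > 4 → 2*acc + 6*w + 9*y > -25))) ∧ ((¬(acc > w + 8)) → (2*w + 3*y > 4 → 2*acc + 6*w + 9*y > -25)))) ∧ ((¬(acc > w + 8)) → (2*w + 3*y > 4 → 2*acc + 6*w + 9*y > -25)))) ∧ ((¬(acc > w + 8)) → (2*w + 3*y > 4 → 2*acc + 6*w + 9*y > -25)).
Check whether (acc > 4 → ((acc > 4 → ((acc > 4 → ((¬(acc > 4)) ∧ (3*y > 12 → 2*acc + 9*y > -1))) ∧ ((¬(acc > 4)) → (3*y > 12 → 2*acc + 9*y > -1)))) ∧ ((¬(acc > 4)) → (3*y > 12 → 2*acc + 9*y > -1)))) ∧ ((¬(acc > 4)) → (3*y > 12 → 2*acc + 9*y > -1)) ∧ w = -3 implies it.
Countermodel: at the initial state acc = -22, w = -3, y = 4, the precondition holds but the weakest precondition fails.
Answer: invalid


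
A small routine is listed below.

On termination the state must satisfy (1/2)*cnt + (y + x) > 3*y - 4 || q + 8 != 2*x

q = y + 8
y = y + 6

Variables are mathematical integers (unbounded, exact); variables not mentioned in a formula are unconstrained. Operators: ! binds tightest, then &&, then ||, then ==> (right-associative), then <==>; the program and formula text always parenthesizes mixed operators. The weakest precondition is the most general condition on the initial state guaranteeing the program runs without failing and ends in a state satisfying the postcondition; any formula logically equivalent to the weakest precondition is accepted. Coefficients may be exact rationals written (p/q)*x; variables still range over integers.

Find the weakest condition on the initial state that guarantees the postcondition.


Working backward. After the program, the postcondition (1/2)*cnt + (y + x) > 3*y - 4 || q + 8 != 2*x must hold; in canonical form it is (1/2)*cnt + x > 2*y - 4 || q != 2*x - 8.
Before y := y + 6: (1/2)*cnt + x > 2*y + 8 || q != 2*x - 8
Before q := y + 8: (1/2)*cnt + x > 2*y + 8 || y != 2*x - 16
Answer: WP = (1/2)*cnt + x > 2*y + 8 || y != 2*x - 16


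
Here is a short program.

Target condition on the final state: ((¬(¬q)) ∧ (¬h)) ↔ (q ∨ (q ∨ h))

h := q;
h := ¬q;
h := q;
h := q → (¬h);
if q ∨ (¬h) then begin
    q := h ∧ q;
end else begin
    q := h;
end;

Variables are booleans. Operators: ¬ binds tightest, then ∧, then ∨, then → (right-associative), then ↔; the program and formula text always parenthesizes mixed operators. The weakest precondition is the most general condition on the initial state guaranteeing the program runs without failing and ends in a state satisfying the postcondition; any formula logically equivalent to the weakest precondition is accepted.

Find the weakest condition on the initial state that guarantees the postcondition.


Working backward. After the program, the postcondition ((¬(¬q)) ∧ (¬h)) ↔ (q ∨ (q ∨ h)) must hold; in canonical form it is (q ∧ (¬h)) ↔ (q ∨ h).
Then branch requires ¬((h ∧ q) ∨ h); else branch requires ¬h.
Before the if: ((q ∨ (¬h)) → (¬((h ∧ q) ∨ h))) ∧ ((¬(q ∨ (¬h))) → (¬h))
Before h := q → (¬h): ((q ∨ (¬(q → (¬h)))) → (¬(((q → (¬h)) ∧ q) ∨ (q → (¬h))))) ∧ ((¬(q ∨ (¬(q → (¬h))))) → (¬(q → (¬h))))
Before h := q: ((q ∨ (¬(q → (¬q)))) → (¬(((q → (¬q)) ∧ q) ∨ (q → (¬q))))) ∧ ((¬(q ∨ (¬(q → (¬q))))) → (¬(q → (¬q))))
Before h := ¬q: ((q ∨ (¬(q → (¬q)))) → (¬(((q → (¬q)) ∧ q) ∨ (q → (¬q))))) ∧ ((¬(q ∨ (¬(q → (¬q))))) → (¬(q → (¬q))))
Before h := q: ((q ∨ (¬(q → (¬q)))) → (¬(((q → (¬q)) ∧ q) ∨ (q → (¬q))))) ∧ ((¬(q ∨ (¬(q → (¬q))))) → (¬(q → (¬q))))
Answer: WP = ((q ∨ (¬(q → (¬q)))) → (¬(((q → (¬q)) ∧ q) ∨ (q → (¬q))))) ∧ ((¬(q ∨ (¬(q → (¬q))))) → (¬(q → (¬q))))


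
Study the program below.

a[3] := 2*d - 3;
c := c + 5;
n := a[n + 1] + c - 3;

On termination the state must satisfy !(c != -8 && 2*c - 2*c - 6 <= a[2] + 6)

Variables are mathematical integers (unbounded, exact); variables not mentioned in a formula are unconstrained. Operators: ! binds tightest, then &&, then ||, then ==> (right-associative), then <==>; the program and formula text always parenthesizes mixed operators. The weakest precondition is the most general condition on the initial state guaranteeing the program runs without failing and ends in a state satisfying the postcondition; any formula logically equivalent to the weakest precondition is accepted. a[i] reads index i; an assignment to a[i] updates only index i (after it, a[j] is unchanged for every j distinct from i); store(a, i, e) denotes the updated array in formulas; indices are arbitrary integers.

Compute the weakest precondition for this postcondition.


Working backward. After the program, the postcondition !(c != -8 && 2*c - 2*c - 6 <= a[2] + 6) must hold; in canonical form it is !(c != -8 && a[2] >= -12).
Before n := a[n + 1] + c - 3: !(c != -8 && a[2] >= -12)
Before c := c + 5: !(c != -13 && a[2] >= -12)
Before a[3] := 2*d - 3: !(c != -13 && a[2] >= -12)
Answer: WP = !(c != -13 && a[2] >= -12)


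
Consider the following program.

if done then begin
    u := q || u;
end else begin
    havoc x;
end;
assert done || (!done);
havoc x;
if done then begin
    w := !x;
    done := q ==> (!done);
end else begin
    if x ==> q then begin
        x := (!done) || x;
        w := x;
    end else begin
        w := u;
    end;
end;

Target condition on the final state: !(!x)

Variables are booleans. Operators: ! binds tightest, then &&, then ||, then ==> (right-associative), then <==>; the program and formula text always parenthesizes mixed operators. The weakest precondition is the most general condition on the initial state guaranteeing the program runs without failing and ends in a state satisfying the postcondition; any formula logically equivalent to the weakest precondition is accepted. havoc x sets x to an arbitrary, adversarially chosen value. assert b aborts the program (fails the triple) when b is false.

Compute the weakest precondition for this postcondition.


Working backward. After the program, the postcondition !(!x) must hold; in canonical form it is x.
Then branch requires x; else branch requires ((x ==> q) ==> ((!done) || x)) && ((!(x ==> q)) ==> x).
Before the if: (done ==> x) && ((!done) ==> (((x ==> q) ==> ((!done) || x)) && ((!(x ==> q)) ==> x)))
Before havoc x: !done
Before assert done || (!done): !done
Then branch requires !done; else branch requires !done.
Before the if: done ==> (!done)
Answer: WP = done ==> (!done)


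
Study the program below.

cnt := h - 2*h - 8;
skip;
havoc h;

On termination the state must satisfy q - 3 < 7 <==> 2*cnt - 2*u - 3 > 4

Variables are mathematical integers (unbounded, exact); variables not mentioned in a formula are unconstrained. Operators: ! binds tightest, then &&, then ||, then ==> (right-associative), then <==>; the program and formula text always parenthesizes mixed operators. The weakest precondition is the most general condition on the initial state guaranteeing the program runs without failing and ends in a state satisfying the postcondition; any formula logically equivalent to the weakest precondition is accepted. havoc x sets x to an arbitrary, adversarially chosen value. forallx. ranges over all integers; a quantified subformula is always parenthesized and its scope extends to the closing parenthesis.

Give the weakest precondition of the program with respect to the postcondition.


Working backward. After the program, the postcondition q - 3 < 7 <==> 2*cnt - 2*u - 3 > 4 must hold; in canonical form it is q < 10 <==> 2*cnt > 2*u + 7.
Before havoc h: q < 10 <==> 2*cnt > 2*u + 7
Before skip: q < 10 <==> 2*cnt > 2*u + 7
Before cnt := h - 2*h - 8: q < 10 <==> 2*h + 2*u < -23
Answer: WP = q < 10 <==> 2*h + 2*u < -23


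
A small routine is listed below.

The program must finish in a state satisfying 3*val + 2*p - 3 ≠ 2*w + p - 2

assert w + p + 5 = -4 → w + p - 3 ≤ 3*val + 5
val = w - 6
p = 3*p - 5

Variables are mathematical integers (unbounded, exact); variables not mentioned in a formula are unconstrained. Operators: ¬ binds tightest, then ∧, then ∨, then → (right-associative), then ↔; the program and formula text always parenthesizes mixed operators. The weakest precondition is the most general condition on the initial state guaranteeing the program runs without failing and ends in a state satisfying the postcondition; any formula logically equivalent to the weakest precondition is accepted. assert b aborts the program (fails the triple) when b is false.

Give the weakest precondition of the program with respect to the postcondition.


Working backward. After the program, the postcondition 3*val + 2*p - 3 ≠ 2*w + p - 2 must hold; in canonical form it is p + 3*val ≠ 2*w + 1.
Before p := 3*p - 5: 3*p + 3*val ≠ 2*w + 6
Before val := w - 6: 3*p + w ≠ 24
Before assert w + p + 5 = -4 → w + p - 3 ≤ 3*val + 5: (p + w = -9 → p + w ≤ 3*val + 8) ∧ 3*p + w ≠ 24
Answer: WP = (p + w = -9 → p + w ≤ 3*val + 8) ∧ 3*p + w ≠ 24


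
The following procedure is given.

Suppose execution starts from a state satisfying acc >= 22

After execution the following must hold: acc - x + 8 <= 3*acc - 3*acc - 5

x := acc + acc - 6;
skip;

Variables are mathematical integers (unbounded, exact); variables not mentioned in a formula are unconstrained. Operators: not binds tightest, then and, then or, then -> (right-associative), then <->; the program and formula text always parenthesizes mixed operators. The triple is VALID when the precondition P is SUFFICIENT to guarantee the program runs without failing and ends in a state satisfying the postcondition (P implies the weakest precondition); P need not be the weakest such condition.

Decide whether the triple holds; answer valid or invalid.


Working backward. After the program, the postcondition acc - x + 8 <= 3*acc - 3*acc - 5 must hold; in canonical form it is acc <= x - 13.
Before skip: acc <= x - 13
Before x := acc + acc - 6: acc >= 19
The weakest precondition is acc >= 19.
Check whether acc >= 22 implies it.
Every state satisfying the precondition satisfies the weakest precondition: the implication holds.
Answer: valid


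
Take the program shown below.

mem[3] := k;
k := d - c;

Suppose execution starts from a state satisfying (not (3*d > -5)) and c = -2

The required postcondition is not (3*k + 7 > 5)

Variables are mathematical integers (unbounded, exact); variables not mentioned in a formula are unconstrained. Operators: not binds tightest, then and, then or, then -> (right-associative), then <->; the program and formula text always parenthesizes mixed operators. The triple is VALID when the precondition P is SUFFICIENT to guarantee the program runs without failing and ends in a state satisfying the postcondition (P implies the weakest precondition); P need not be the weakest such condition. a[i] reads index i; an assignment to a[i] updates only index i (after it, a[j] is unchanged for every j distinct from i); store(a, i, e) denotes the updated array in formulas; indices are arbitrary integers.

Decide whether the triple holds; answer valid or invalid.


Working backward. After the program, the postcondition not (3*k + 7 > 5) must hold; in canonical form it is not (3*k > -2).
Before k := d - c: not (3*d > 3*c - 2)
Before mem[3] := k: not (3*d > 3*c - 2)
The weakest precondition is not (3*d > 3*c - 2).
Check whether (not (3*d > -5)) and c = -2 implies it.
Countermodel: at the initial state c = -2, d = -2, the precondition holds but the weakest precondition fails.
Answer: invalid


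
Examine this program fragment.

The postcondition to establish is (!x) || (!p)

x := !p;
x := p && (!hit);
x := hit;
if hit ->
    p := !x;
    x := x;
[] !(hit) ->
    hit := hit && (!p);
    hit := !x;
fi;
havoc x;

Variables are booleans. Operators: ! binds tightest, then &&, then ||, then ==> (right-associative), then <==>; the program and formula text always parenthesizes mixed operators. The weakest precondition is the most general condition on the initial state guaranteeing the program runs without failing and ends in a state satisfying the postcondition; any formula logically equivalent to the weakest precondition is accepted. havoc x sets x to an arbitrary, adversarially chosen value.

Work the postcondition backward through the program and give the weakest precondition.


Working backward. After the program, (!x) || (!p) must hold.
Before havoc x: !p
Then branch requires x; else branch requires !p.
Before the if: (hit ==> x) && ((!hit) ==> (!p))
Before x := hit: (!hit) ==> (!p)
Before x := p && (!hit): (!hit) ==> (!p)
Before x := !p: (!hit) ==> (!p)
Answer: WP = (!hit) ==> (!p)


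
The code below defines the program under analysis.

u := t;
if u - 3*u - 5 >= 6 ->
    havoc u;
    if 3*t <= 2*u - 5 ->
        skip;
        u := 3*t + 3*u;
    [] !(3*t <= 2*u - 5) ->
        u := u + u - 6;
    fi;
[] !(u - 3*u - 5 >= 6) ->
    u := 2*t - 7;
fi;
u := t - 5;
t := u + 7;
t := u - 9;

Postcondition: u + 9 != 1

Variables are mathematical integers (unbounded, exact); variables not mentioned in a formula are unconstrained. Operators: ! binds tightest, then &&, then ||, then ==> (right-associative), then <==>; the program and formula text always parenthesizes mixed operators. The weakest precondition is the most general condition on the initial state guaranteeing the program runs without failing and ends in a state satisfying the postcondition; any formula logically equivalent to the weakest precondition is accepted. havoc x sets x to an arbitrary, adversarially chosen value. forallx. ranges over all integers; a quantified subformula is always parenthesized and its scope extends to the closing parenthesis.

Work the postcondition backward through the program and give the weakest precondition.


Working backward. After the program, the postcondition u + 9 != 1 must hold; in canonical form it is u != -8.
Before t := u - 9: u != -8
Before t := u + 7: u != -8
Before u := t - 5: t != -3
Then branch requires forall u_1. ((3*t <= 2*u_1 - 5 ==> t != -3) && ((!(3*t <= 2*u_1 - 5)) ==> t != -3)); else branch requires t != -3.
Before the if: (2*u <= -11 ==> (forall u_1. ((3*t <= 2*u_1 - 5 ==> t != -3) && ((!(3*t <= 2*u_1 - 5)) ==> t != -3)))) && ((!(2*u <= -11)) ==> t != -3)
Before u := t: (2*t <= -11 ==> (forall u_1. ((3*t <= 2*u_1 - 5 ==> t != -3) && ((!(3*t <= 2*u_1 - 5)) ==> t != -3)))) && ((!(2*t <= -11)) ==> t != -3)
Answer: WP = (2*t <= -11 ==> (forall u_1. ((3*t <= 2*u_1 - 5 ==> t != -3) && ((!(3*t <= 2*u_1 - 5)) ==> t != -3)))) && ((!(2*t <= -11)) ==> t != -3)


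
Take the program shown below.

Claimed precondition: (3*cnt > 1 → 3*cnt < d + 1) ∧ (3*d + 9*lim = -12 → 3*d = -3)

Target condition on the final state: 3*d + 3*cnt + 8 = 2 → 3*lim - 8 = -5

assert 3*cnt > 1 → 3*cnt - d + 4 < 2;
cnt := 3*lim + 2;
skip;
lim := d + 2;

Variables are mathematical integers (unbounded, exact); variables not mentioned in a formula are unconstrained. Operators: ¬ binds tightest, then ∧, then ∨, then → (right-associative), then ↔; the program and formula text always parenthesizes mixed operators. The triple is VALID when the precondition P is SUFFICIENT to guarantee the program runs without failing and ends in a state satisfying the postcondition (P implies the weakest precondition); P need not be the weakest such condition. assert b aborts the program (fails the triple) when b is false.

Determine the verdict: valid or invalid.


Working backward. After the program, the postcondition 3*d + 3*cnt + 8 = 2 → 3*lim - 8 = -5 must hold; in canonical form it is 3*cnt + 3*d = -6 → 3*lim = 3.
Before lim := d + 2: 3*cnt + 3*d = -6 → 3*d = -3
Before skip: 3*cnt + 3*d = -6 → 3*d = -3
Before cnt := 3*lim + 2: 3*d + 9*lim = -12 → 3*d = -3
Before assert 3*cnt > 1 → 3*cnt - d + 4 < 2: (3*cnt > 1 → 3*cnt < d - 2) ∧ (3*d + 9*lim = -12 → 3*d = -3)
The weakest precondition is (3*cnt > 1 → 3*cnt < d - 2) ∧ (3*d + 9*lim = -12 → 3*d = -3).
Check whether (3*cnt > 1 → 3*cnt < d + 1) ∧ (3*d + 9*lim = -12 → 3*d = -3) implies it.
Countermodel: at the initial state cnt = 1, d = 3, lim = -3, the precondition holds but the weakest precondition fails.
Answer: invalid


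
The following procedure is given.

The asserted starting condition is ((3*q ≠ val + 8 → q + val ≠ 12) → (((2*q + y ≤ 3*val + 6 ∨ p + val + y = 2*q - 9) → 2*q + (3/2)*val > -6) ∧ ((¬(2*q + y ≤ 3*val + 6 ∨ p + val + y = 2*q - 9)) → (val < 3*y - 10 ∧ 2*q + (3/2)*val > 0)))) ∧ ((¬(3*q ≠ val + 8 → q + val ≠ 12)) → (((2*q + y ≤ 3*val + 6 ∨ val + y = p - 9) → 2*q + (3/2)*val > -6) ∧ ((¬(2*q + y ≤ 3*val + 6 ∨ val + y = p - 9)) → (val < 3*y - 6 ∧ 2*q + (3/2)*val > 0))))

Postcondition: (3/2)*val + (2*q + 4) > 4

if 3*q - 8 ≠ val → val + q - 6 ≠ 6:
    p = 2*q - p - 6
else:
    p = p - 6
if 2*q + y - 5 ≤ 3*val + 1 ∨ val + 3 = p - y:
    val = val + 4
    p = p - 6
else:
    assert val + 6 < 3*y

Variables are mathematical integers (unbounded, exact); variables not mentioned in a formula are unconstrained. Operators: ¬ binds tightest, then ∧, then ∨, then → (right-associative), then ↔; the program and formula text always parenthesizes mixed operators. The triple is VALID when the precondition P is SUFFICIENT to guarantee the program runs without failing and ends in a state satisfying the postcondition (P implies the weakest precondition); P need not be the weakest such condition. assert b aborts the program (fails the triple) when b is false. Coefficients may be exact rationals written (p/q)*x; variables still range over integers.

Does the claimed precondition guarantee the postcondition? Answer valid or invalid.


Working backward. After the program, the postcondition (3/2)*val + (2*q + 4) > 4 must hold; in canonical form it is 2*q + (3/2)*val > 0.
Then branch requires 2*q + (3/2)*val > -6; else branch requires val < 3*y - 6 ∧ 2*q + (3/2)*val > 0.
Before the if: ((2*q + y ≤ 3*val + 6 ∨ val + y = p - 3) → 2*q + (3/2)*val > -6) ∧ ((¬(2*q + y ≤ 3*val + 6 ∨ val + y = p - 3)) → (val < 3*y - 6 ∧ 2*q + (3/2)*val > 0))
Then branch requires ((2*q + y ≤ 3*val + 6 ∨ p + val + y = 2*q - 9) → 2*q + (3/2)*val > -6) ∧ ((¬(2*q + y ≤ 3*val + 6 ∨ p + val + y = 2*q - 9)) → (val < 3*y - 6 ∧ 2*q + (3/2)*val > 0)); else branch requires ((2*q + y ≤ 3*val + 6 ∨ val + y = p - 9) → 2*q + (3/2)*val > -6) ∧ ((¬(2*q + y ≤ 3*val + 6 ∨ val + y = p - 9)) → (val < 3*y - 6 ∧ 2*q + (3/2)*val > 0)).
Before the if: ((3*q ≠ val + 8 → q + val ≠ 12) → (((2*q + y ≤ 3*val + 6 ∨ p + val + y = 2*q - 9) → 2*q + (3/2)*val > -6) ∧ ((¬(2*q + y ≤ 3*val + 6 ∨ p + val + y = 2*q - 9)) → (val < 3*y - 6 ∧ 2*q + (3/2)*val > 0)))) ∧ ((¬(3*q ≠ val + 8 → q + val ≠ 12)) → (((2*q + y ≤ 3*val + 6 ∨ val + y = p - 9) → 2*q + (3/2)*val > -6) ∧ ((¬(2*q + y ≤ 3*val + 6 ∨ val + y = p - 9)) → (val < 3*y - 6 ∧ 2*q + (3/2)*val > 0))))
The weakest precondition is ((3*q ≠ val + 8 → q + val ≠ 12) → (((2*q + y ≤ 3*val + 6 ∨ p + val + y = 2*q - 9) → 2*q + (3/2)*val > -6) ∧ ((¬(2*q + y ≤ 3*val + 6 ∨ p + val + y = 2*q - 9)) → (val < 3*y - 6 ∧ 2*q + (3/2)*val > 0)))) ∧ ((¬(3*q ≠ val + 8 → q + val ≠ 12)) → (((2*q + y ≤ 3*val + 6 ∨ val + y = p - 9) → 2*q + (3/2)*val > -6) ∧ ((¬(2*q + y ≤ 3*val + 6 ∨ val + y = p - 9)) → (val < 3*y - 6 ∧ 2*q + (3/2)*val > 0)))).
Check whether ((3*q ≠ val + 8 → q + val ≠ 12) → (((2*q + y ≤ 3*val + 6 ∨ p + val + y = 2*q - 9) → 2*q + (3/2)*val > -6) ∧ ((¬(2*q + y ≤ 3*val + 6 ∨ p + val + y = 2*q - 9)) → (val < 3*y - 10 ∧ 2*q + (3/2)*val > 0)))) ∧ ((¬(3*q ≠ val + 8 → q + val ≠ 12)) → (((2*q + y ≤ 3*val + 6 ∨ val + y = p - 9) → 2*q + (3/2)*val > -6) ∧ ((¬(2*q + y ≤ 3*val + 6 ∨ val + y = p - 9)) → (val < 3*y - 6 ∧ 2*q + (3/2)*val > 0)))) implies it.
Every state satisfying the precondition satisfies the weakest precondition: the implication holds.
Answer: valid


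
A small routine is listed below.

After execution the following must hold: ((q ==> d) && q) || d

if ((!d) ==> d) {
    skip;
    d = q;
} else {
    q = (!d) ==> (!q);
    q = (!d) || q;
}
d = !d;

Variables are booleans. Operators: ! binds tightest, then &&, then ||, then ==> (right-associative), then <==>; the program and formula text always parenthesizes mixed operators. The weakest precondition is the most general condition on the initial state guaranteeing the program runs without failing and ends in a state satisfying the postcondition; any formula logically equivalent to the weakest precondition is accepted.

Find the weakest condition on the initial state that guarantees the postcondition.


Working backward. After the program, ((q ==> d) && q) || d must hold.
Before d := !d: ((q ==> (!d)) && q) || (!d)
Then branch requires ((q ==> (!q)) && q) || (!q); else branch requires ((((!d) || ((!d) ==> (!q))) ==> (!d)) && ((!d) || ((!d) ==> (!q)))) || (!d).
Before the if: (((!d) ==> d) ==> (((q ==> (!q)) && q) || (!q))) && ((!((!d) ==> d)) ==> (((((!d) || ((!d) ==> (!q))) ==> (!d)) && ((!d) || ((!d) ==> (!q)))) || (!d)))
Answer: WP = (((!d) ==> d) ==> (((q ==> (!q)) && q) || (!q))) && ((!((!d) ==> d)) ==> (((((!d) || ((!d) ==> (!q))) ==> (!d)) && ((!d) || ((!d) ==> (!q)))) || (!d)))


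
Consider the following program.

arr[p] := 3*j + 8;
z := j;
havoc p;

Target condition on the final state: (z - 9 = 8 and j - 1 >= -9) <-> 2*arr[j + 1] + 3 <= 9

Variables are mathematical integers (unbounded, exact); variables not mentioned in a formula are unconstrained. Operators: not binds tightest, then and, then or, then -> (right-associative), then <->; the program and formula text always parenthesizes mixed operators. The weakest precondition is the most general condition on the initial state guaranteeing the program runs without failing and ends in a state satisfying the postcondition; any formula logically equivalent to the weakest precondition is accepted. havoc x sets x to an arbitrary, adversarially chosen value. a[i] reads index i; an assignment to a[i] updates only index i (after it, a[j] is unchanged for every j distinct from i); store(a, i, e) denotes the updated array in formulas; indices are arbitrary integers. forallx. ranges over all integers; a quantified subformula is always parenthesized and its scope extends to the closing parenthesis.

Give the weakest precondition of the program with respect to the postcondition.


Working backward. After the program, the postcondition (z - 9 = 8 and j - 1 >= -9) <-> 2*arr[j + 1] + 3 <= 9 must hold; in canonical form it is (z = 17 and j >= -8) <-> 2*arr[j + 1] <= 6.
Before havoc p: (z = 17 and j >= -8) <-> 2*arr[j + 1] <= 6
Before z := j: (j = 17 and j >= -8) <-> 2*arr[j + 1] <= 6
Before arr[p] := 3*j + 8: (j = 17 and j >= -8) <-> 2*store(arr, p, 3*j + 8)[j + 1] <= 6
Answer: WP = (j = 17 and j >= -8) <-> 2*store(arr, p, 3*j + 8)[j + 1] <= 6
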